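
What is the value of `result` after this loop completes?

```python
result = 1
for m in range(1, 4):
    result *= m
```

3! = 6
`result` takes the values: 1 → 2 → 6

Answer: 6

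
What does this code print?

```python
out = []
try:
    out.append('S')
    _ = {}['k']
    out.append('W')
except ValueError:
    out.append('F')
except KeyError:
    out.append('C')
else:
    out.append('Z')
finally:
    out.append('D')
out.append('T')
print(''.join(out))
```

Execution trace: 'S' (try body) → 'C' (except KeyError) → 'D' (finally) → 'T' (after the try/except). Output: SCDT

Answer: SCDT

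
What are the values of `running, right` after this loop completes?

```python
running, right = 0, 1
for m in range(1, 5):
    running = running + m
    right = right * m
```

Sum and factorial of 1 to 4
`running, right` takes the values: (0, 1) → (1, 1) → (3, 1) → (3, 2) → (6, 2) → (6, 6) → (10, 6) → (10, 24)

Answer: 10, 24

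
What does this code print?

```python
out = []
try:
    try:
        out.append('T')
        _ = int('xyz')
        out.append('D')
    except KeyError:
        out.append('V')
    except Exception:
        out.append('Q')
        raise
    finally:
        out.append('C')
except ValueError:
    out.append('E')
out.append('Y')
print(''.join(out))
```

Execution trace: 'T' (try body) → 'Q' (except Exception) → 'C' (finally) → 'E' (outer except ValueError) → 'Y' (after the try/except). Output: TQCEY

Answer: TQCEY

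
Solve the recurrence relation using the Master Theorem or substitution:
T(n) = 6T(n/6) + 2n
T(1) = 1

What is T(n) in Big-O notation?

By Master Theorem: a=6, b=6, f(n)=2n. Since log_6(6) = 1 and f(n) = Θ(n^1), Case 2 applies. T(n) = O(n log n).

Answer: O(n log n)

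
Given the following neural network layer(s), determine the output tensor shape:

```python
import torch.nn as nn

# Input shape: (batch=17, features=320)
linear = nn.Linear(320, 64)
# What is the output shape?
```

Input: (17, 320) -> Output: (17, 64)

Answer: (17, 64)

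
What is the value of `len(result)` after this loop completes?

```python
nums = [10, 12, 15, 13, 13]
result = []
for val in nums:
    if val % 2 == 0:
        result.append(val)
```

Count even numbers in [10, 12, 15, 13, 13]
`result` takes the values: [] → [10] → [10, 12]
So `len(result)` = 2

Answer: 2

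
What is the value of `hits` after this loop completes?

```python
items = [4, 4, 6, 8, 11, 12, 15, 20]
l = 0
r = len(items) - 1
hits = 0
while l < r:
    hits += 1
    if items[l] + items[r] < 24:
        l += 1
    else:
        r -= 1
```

Steps to find pair summing to 24
`hits` takes the values: 0 → 1 → 2 → 3 → 4 → 5 → 6 → 7

Answer: 7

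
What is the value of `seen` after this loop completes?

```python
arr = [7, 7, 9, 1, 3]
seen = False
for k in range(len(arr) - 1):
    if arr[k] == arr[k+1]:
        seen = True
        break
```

Check consecutive duplicates in [7, 7, 9, 1, 3]
`seen` takes the values: False → True

Answer: True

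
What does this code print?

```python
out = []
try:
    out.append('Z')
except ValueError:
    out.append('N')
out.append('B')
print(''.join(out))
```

Execution trace: 'Z' (try body, no exception) → 'B' (after the try/except). Output: ZB

Answer: ZB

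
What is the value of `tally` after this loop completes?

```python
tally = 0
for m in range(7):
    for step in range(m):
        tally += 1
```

Triangle number: 0+1+2+...+6
`tally` takes the values: 0 → 1 → 2 → 3 → 4 → 5 → 6 → 7 → 8 → 9 → 10 → 11 → 12 → 13 → 14 → 15 → 16 → 17 → 18 → 19 → 20 → 21

Answer: 21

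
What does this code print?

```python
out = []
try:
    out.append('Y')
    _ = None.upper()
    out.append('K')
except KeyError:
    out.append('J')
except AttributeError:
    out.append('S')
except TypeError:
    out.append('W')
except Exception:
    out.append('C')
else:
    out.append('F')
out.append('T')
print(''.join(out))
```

Execution trace: 'Y' (try body) → 'S' (except AttributeError) → 'T' (after the try/except). Output: YST

Answer: YST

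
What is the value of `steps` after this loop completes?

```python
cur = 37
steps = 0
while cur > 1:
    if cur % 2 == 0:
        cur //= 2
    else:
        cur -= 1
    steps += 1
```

Steps to reduce 37 to 1
`steps` takes the values: 0 → 1 → 2 → 3 → 4 → 5 → 6 → 7

Answer: 7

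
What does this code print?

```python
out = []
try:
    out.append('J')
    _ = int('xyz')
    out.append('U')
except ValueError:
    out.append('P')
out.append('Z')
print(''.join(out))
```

Execution trace: 'J' (try body) → 'P' (except ValueError) → 'Z' (after the try/except). Output: JPZ

Answer: JPZ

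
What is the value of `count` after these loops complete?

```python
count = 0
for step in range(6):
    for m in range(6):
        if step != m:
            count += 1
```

6² - 6 (exclude diagonal)
`count` takes the values: 0 → 1 → 2 → 3 → 4 → 5 → 6 → 7 → 8 → 9 → 10 → 11 → 12 → 13 → 14 → 15 → 16 → 17 → 18 → 19 → 20 → 21 → 22 → 23 → 24 → 25 → 26 → 27 → 28 → 29 → 30

Answer: 30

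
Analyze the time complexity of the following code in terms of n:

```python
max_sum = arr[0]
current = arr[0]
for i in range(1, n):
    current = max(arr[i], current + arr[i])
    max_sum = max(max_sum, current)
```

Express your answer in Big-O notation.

This is Kadane's algorithm for maximum subarray. Time complexity: O(n).

Answer: O(n)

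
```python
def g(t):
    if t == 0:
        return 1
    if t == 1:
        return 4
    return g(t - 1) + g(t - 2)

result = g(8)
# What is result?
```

Build up from base cases: g(0)=1, g(1)=4, g(2)=5, g(3)=9, g(4)=14, g(5)=23, g(6)=37, ..., g(8)=97

Answer: 97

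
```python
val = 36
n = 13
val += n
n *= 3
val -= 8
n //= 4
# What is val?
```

Trace:
`val = 36` → val = 36
`n = 13` → n = 13
`val += n` → val = 49
`n *= 3` → n = 39
`val -= 8` → val = 41
`n //= 4` → n = 9
So val = 41

Answer: 41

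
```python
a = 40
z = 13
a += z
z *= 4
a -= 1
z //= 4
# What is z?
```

Trace:
`a = 40` → a = 40
`z = 13` → z = 13
`a += z` → a = 53
`z *= 4` → z = 52
`a -= 1` → a = 52
`z //= 4` → z = 13
So z = 13

Answer: 13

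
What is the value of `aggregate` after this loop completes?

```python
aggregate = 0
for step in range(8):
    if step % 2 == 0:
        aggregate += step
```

Sum of even numbers 0 to 7
`aggregate` takes the values: 0 → 2 → 6 → 12

Answer: 12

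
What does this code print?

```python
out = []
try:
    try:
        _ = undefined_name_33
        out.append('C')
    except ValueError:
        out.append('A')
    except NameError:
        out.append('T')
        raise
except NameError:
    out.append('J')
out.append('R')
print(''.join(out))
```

Execution trace: 'T' (inner except NameError) → 'J' (outer except NameError) → 'R' (after the try/except). Output: TJR

Answer: TJR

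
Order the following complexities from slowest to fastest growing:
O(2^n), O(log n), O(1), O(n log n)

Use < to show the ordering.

Ordered by growth rate: O(1) < O(log n) < O(n log n) < O(2^n)

Answer: O(1) < O(log n) < O(n log n) < O(2^n)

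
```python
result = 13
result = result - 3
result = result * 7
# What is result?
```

Trace:
`result = 13` → result = 13
`result = result - 3` → result = 10
`result = result * 7` → result = 70
So result = 70

Answer: 70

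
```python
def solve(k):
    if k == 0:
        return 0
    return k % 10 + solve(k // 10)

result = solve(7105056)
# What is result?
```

Sum of digits of 7105056: 6 + 5 + 0 + 5 + 0 + 1 + 7 = 24

Answer: 24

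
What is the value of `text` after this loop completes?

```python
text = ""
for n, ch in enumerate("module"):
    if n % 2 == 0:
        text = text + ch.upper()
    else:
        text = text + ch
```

Uppercase even positions in 'module'
`text` takes the values: "" → "M" → "Mo" → "MoD" → "MoDu" → "MoDuL" → "MoDuLe"

Answer: "MoDuLe"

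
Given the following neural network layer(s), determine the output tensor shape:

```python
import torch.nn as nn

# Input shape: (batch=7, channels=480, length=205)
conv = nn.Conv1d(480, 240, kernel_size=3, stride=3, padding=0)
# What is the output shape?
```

Input: (7, 480, 205) -> Output: (7, 240, 68)

Answer: (7, 240, 68)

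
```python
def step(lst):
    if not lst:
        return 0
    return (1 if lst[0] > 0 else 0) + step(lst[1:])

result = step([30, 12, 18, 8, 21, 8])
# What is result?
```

Count of positive elements in [30, 12, 18, 8, 21, 8] = 6

Answer: 6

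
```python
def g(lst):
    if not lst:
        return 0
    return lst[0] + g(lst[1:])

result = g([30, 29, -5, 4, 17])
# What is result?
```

30 + 29 + (-5) + 4 + 17 + 0 = 75

Answer: 75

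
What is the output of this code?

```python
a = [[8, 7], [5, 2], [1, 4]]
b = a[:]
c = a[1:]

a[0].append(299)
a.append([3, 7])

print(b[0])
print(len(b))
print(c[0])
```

Key concept: slice with nested mutation.
Step by step:
`a = [[8, 7], [5, 2], [1, 4]]` → a = [[8, 7], [5, 2], [1, 4]]
`b = a[:]` → b = [[8, 7], [5, 2], [1, 4]]
`c = a[1:]` → c = [[5, 2], [1, 4]]
`a[0].append(299)` → a = [[8, 7, 299], [5, 2], [1, 4]]; b = [[8, 7, 299], [5, 2], [1, 4]]
`a.append([3, 7])` → a = [[8, 7, 299], [5, 2], [1, 4], [3, 7]]
`print(b[0])` → prints [8, 7, 299]
`print(len(b))` → prints 3
`print(c[0])` → prints [5, 2]

Answer:
[8, 7, 299]
3
[5, 2]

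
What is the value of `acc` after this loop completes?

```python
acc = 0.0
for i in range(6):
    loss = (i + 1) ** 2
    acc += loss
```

Sum of squared losses 1² + 2² + ... + 6²
`acc` takes the values: 0.0 → 1.0 → 5.0 → 14.0 → 30.0 → 55.0 → 91.0

Answer: 91.0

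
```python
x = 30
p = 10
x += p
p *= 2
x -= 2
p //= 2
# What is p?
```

Trace:
`x = 30` → x = 30
`p = 10` → p = 10
`x += p` → x = 40
`p *= 2` → p = 20
`x -= 2` → x = 38
`p //= 2` → p = 10
So p = 10

Answer: 10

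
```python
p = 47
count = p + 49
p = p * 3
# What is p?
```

Trace:
`p = 47` → p = 47
`count = p + 49` → count = 96
`p = p * 3` → p = 141
So p = 141

Answer: 141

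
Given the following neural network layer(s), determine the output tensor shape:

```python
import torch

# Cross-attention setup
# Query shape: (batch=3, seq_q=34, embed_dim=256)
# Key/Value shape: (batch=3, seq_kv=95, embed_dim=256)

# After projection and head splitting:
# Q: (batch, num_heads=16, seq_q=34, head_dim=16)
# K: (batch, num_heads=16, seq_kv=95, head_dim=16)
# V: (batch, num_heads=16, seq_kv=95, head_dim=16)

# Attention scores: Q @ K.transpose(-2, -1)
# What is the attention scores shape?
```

Input: (3, 34, 256) -> Output: (3, 16, 34, 95)

Answer: (3, 16, 34, 95)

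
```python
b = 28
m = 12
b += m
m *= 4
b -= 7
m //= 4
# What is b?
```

Trace:
`b = 28` → b = 28
`m = 12` → m = 12
`b += m` → b = 40
`m *= 4` → m = 48
`b -= 7` → b = 33
`m //= 4` → m = 12
So b = 33

Answer: 33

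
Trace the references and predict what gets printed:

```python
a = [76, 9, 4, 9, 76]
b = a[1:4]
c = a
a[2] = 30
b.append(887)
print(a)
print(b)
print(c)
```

Key concept: slice vs alias.
Step by step:
`a = [76, 9, 4, 9, 76]` → a = [76, 9, 4, 9, 76]
`b = a[1:4]` → b = [9, 4, 9]
`c = a` → c = [76, 9, 4, 9, 76] (same object as a)
`a[2] = 30` → a = [76, 9, 30, 9, 76] (same object as c); c = [76, 9, 30, 9, 76] (same object as a)
`b.append(887)` → b = [9, 4, 9, 887]
`print(a)` → prints [76, 9, 30, 9, 76]
`print(b)` → prints [9, 4, 9, 887]
`print(c)` → prints [76, 9, 30, 9, 76]

Answer:
[76, 9, 30, 9, 76]
[9, 4, 9, 887]
[76, 9, 30, 9, 76]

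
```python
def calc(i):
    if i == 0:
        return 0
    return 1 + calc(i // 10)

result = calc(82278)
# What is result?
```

Count of digits of 82278: 5

Answer: 5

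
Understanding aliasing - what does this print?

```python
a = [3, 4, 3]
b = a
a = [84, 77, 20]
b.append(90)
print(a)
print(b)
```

Key concept: rebinding vs mutation: a is rebound to a new list, b still points at the original.
Step by step:
`a = [3, 4, 3]` → a = [3, 4, 3]
`b = a` → b = [3, 4, 3] (same object as a)
`a = [84, 77, 20]` → a = [84, 77, 20]
`b.append(90)` → b = [3, 4, 3, 90]
`print(a)` → prints [84, 77, 20]
`print(b)` → prints [3, 4, 3, 90]

Answer:
[84, 77, 20]
[3, 4, 3, 90]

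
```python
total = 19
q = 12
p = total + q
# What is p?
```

Trace:
`total = 19` → total = 19
`q = 12` → q = 12
`p = total + q` → p = 31
So p = 31

Answer: 31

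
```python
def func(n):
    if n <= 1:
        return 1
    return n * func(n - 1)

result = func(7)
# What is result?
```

func(7) = 7 * 6 * 5 * 4 * 3 * 2 * 1 = 5040

Answer: 5040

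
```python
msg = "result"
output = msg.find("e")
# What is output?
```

Trace:
`msg = "result"` → msg = 'result'
`output = msg.find("e")` → output = 1
So output = 1

Answer: 1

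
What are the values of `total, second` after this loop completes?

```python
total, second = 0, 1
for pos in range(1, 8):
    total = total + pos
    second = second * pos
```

Sum and factorial of 1 to 7
`total, second` takes the values: (0, 1) → (1, 1) → (3, 1) → (3, 2) → (6, 2) → (6, 6) → (10, 6) → (10, 24) → (15, 24) → (15, 120) → (21, 120) → (21, 720) → (28, 720) → (28, 5040)

Answer: 28, 5040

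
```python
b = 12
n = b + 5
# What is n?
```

Trace:
`b = 12` → b = 12
`n = b + 5` → n = 17
So n = 17

Answer: 17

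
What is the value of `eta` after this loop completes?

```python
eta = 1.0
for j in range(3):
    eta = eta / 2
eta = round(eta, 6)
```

Halving LR 3 times: 1 / 2^3
`eta` takes the values: 1.0 → 0.5 → 0.25 → 0.125

Answer: 0.125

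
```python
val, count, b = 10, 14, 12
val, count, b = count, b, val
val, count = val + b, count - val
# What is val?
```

Trace:
`val, count, b = 10, 14, 12` → val = 10; count = 14; b = 12
`val, count, b = count, b, val` → val = 14; count = 12; b = 10
`val, count = val + b, count - val` → val = 24; count = -2
So val = 24

Answer: 24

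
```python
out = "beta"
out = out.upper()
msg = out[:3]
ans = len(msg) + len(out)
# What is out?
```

Trace:
`out = "beta"` → out = 'beta'
`out = out.upper()` → out = 'BETA'
`msg = out[:3]` → msg = 'BET'
`ans = len(msg) + len(out)` → ans = 7
So out = 'BETA'

Answer: 'BETA'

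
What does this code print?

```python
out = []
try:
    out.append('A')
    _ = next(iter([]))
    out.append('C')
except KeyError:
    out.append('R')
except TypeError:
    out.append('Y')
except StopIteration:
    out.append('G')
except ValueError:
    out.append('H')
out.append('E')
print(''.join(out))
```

Execution trace: 'A' (try body) → 'G' (except StopIteration) → 'E' (after the try/except). Output: AGE

Answer: AGE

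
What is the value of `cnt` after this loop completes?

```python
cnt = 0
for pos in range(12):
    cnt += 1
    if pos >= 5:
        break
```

Loop breaks when pos reaches 5, cnt is 6
`cnt` takes the values: 0 → 1 → 2 → 3 → 4 → 5 → 6

Answer: 6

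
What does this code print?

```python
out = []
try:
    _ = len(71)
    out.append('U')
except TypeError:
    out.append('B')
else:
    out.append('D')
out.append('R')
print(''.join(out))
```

Execution trace: 'B' (except TypeError) → 'R' (after the try/except). Output: BR

Answer: BR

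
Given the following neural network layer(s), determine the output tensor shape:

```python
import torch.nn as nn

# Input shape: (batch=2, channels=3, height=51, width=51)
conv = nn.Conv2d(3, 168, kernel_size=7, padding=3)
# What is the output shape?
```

Input: (2, 3, 51, 51) -> Output: (2, 168, 51, 51)

Answer: (2, 168, 51, 51)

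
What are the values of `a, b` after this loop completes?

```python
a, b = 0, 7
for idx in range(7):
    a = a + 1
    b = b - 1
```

a goes 0→7, b goes 7→0
`a, b` takes the values: (0, 7) → (1, 7) → (1, 6) → (2, 6) → (2, 5) → (3, 5) → (3, 4) → (4, 4) → (4, 3) → (5, 3) → (5, 2) → (6, 2) → (6, 1) → (7, 1) → (7, 0)

Answer: 7, 0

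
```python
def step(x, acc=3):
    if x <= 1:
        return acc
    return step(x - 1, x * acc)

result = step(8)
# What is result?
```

Accumulator trace (n, acc): (8, 3) -> (7, 24) -> (6, 168) -> (5, 1008) -> (4, 5040) -> (3, 20160) -> (2, 60480) -> (1, 120960) -> return 120960

Answer: 120960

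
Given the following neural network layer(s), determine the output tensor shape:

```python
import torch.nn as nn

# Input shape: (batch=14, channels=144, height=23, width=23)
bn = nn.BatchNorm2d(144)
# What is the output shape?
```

Input: (14, 144, 23, 23) -> Output: (14, 144, 23, 23)

Answer: (14, 144, 23, 23)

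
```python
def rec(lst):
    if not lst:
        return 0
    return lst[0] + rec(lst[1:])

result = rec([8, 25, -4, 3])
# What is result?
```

8 + 25 + (-4) + 3 + 0 = 32

Answer: 32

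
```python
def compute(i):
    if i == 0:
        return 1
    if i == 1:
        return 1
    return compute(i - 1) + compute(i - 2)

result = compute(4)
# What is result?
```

Build up from base cases: compute(0)=1, compute(1)=1, compute(2)=2, compute(3)=3, compute(4)=5

Answer: 5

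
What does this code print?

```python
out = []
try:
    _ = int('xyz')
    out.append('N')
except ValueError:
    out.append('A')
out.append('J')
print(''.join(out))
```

Execution trace: 'A' (except ValueError) → 'J' (after the try/except). Output: AJ

Answer: AJ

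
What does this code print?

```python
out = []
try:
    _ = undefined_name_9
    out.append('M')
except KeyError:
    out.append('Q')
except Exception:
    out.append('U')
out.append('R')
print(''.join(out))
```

Execution trace: 'U' (except Exception) → 'R' (after the try/except). Output: UR

Answer: UR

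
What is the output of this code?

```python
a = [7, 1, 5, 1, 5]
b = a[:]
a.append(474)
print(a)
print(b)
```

Key concept: slice [:] creates copy.
Step by step:
`a = [7, 1, 5, 1, 5]` → a = [7, 1, 5, 1, 5]
`b = a[:]` → b = [7, 1, 5, 1, 5]
`a.append(474)` → a = [7, 1, 5, 1, 5, 474]
`print(a)` → prints [7, 1, 5, 1, 5, 474]
`print(b)` → prints [7, 1, 5, 1, 5]

Answer:
[7, 1, 5, 1, 5, 474]
[7, 1, 5, 1, 5]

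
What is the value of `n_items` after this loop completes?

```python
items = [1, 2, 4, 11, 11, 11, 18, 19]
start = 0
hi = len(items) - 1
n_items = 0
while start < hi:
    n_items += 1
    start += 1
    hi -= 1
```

Iterations until pointers meet (list length 8)
`n_items` takes the values: 0 → 1 → 2 → 3 → 4

Answer: 4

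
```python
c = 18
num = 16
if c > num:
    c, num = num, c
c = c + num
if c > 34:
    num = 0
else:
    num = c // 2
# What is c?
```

Trace:
`c = 18` → c = 18
`num = 16` → num = 16
`if c > num: ...` → c > num is True → c = 16; num = 18
`c = c + num` → c = 34
`if c > 34: ...` → c > 34 is False, take else branch → num = 17
So c = 34

Answer: 34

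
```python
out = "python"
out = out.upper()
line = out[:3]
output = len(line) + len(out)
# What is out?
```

Trace:
`out = "python"` → out = 'python'
`out = out.upper()` → out = 'PYTHON'
`line = out[:3]` → line = 'PYT'
`output = len(line) + len(out)` → output = 9
So out = 'PYTHON'

Answer: 'PYTHON'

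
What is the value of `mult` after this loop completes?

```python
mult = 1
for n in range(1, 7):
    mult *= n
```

6! = 720
`mult` takes the values: 1 → 2 → 6 → 24 → 120 → 720

Answer: 720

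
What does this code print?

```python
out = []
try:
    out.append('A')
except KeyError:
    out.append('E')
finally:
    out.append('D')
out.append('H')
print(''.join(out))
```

Execution trace: 'A' (try body, no exception) → 'D' (finally) → 'H' (after the try/except). Output: ADH

Answer: ADH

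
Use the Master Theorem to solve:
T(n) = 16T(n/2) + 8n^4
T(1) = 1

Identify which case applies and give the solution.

a=16, b=2, f(n)=8n^4. log_2(16) = 4. Since c=4 = 4, Case 2 applies: T(n) = Θ(n^log_b(a) · log n) = O(n^4 log n).

Answer: O(n^4 log n) - Case 2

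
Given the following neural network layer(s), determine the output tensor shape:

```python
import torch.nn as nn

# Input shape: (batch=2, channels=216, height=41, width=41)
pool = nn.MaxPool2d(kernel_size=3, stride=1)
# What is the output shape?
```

Input: (2, 216, 41, 41) -> Output: (2, 216, 39, 39)

Answer: (2, 216, 39, 39)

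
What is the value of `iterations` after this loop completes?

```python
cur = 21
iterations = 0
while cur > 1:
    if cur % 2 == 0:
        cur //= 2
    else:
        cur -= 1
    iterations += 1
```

Steps to reduce 21 to 1
`iterations` takes the values: 0 → 1 → 2 → 3 → 4 → 5 → 6

Answer: 6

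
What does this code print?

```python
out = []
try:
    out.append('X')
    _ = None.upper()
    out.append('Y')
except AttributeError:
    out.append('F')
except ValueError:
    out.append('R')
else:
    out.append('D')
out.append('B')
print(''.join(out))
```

Execution trace: 'X' (try body) → 'F' (except AttributeError) → 'B' (after the try/except). Output: XFB

Answer: XFB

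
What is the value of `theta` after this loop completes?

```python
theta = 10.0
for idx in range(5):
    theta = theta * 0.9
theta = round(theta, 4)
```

Exponential decay: 10.0 * 0.9^5
`theta` takes the values: 10.0 → 9.0 → 8.1 → 7.29 → 6.561 → 5.9049

Answer: 5.9049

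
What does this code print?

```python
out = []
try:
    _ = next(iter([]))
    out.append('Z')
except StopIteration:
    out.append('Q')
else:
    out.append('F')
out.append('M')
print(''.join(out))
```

Execution trace: 'Q' (except StopIteration) → 'M' (after the try/except). Output: QM

Answer: QM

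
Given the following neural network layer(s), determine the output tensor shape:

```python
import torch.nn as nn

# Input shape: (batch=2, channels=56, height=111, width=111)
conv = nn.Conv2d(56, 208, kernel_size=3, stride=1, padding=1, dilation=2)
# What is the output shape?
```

Input: (2, 56, 111, 111) -> Output: (2, 208, 109, 109)

Answer: (2, 208, 109, 109)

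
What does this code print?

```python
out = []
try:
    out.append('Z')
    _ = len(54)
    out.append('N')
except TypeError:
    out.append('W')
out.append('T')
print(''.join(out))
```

Execution trace: 'Z' (try body) → 'W' (except TypeError) → 'T' (after the try/except). Output: ZWT

Answer: ZWT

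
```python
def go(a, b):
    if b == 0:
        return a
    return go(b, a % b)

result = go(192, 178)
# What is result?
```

go(192, 178) -> go(178, 14) -> go(14, 10) -> go(10, 4) -> go(4, 2) -> go(2, 0) -> 2

Answer: 2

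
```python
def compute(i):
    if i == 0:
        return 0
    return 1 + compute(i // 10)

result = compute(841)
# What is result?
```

Count of digits of 841: 3

Answer: 3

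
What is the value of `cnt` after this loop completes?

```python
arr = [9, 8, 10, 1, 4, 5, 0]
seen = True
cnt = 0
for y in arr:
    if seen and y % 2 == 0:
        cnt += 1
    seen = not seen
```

Count even values at even positions
`cnt` takes the values: 0 → 1 → 2 → 3

Answer: 3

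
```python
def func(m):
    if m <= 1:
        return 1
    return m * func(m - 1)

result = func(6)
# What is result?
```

func(6) = 6 * 5 * 4 * 3 * 2 * 1 = 720

Answer: 720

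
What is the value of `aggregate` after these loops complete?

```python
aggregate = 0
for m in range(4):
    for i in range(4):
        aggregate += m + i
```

Sum of all m+i for m,i in 4x4
`aggregate` takes the values: 0 → 1 → 3 → 6 → 7 → 9 → 12 → 16 → 18 → 21 → 25 → 30 → 33 → 37 → 42 → 48

Answer: 48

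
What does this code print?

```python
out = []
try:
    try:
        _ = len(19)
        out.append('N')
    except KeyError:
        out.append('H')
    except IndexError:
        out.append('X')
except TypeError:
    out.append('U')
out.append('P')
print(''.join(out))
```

Execution trace: 'U' (outer except TypeError) → 'P' (after the try/except). Output: UP

Answer: UP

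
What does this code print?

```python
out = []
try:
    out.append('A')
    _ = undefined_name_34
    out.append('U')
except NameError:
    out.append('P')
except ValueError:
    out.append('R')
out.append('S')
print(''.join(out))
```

Execution trace: 'A' (try body) → 'P' (except NameError) → 'S' (after the try/except). Output: APS

Answer: APS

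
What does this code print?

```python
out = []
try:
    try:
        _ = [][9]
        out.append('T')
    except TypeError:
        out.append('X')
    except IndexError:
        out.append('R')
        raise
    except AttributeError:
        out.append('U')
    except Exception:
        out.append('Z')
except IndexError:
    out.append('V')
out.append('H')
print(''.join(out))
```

Execution trace: 'R' (inner except IndexError) → 'V' (outer except IndexError) → 'H' (after the try/except). Output: RVH

Answer: RVH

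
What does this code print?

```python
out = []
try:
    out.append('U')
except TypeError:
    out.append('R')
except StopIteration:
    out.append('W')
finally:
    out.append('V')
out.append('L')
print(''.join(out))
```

Execution trace: 'U' (try body, no exception) → 'V' (finally) → 'L' (after the try/except). Output: UVL

Answer: UVL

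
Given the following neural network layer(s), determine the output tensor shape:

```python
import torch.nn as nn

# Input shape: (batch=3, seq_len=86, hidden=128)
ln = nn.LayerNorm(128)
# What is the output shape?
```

Input: (3, 86, 128) -> Output: (3, 86, 128)

Answer: (3, 86, 128)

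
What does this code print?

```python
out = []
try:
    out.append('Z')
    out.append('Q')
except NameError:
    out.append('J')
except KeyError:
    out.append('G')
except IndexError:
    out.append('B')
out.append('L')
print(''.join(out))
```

Execution trace: 'Z' (try body) → 'Q' (try body, no exception) → 'L' (after the try/except). Output: ZQL

Answer: ZQL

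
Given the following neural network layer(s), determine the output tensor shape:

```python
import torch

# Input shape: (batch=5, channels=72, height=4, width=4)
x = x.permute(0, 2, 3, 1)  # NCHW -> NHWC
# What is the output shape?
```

Input: (5, 72, 4, 4) -> Output: (5, 4, 4, 72)

Answer: (5, 4, 4, 72)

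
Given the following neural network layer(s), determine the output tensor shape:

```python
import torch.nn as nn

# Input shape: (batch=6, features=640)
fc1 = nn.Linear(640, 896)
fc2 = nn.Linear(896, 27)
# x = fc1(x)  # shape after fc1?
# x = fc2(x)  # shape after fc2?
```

Input: (6, 640) -> after fc1: (6, 896) -> Output: (6, 27)

Answer: (6, 27)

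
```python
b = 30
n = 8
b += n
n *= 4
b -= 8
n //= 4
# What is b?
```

Trace:
`b = 30` → b = 30
`n = 8` → n = 8
`b += n` → b = 38
`n *= 4` → n = 32
`b -= 8` → b = 30
`n //= 4` → n = 8
So b = 30

Answer: 30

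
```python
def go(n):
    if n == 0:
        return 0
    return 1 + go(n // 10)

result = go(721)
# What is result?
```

Count of digits of 721: 3

Answer: 3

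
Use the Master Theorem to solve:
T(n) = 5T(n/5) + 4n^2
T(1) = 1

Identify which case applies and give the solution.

a=5, b=5, f(n)=4n^2. log_5(5) = 1. Since c=2 > 1 and the regularity condition holds (5(n/5)^2 = (5/5^2)n^2 with 5/5^2 < 1), Case 3 applies: T(n) = Θ(f(n)) = O(n^2).

Answer: O(n^2) - Case 3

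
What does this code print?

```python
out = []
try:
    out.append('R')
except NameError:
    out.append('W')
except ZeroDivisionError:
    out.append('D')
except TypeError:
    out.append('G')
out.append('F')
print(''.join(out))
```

Execution trace: 'R' (try body, no exception) → 'F' (after the try/except). Output: RF

Answer: RF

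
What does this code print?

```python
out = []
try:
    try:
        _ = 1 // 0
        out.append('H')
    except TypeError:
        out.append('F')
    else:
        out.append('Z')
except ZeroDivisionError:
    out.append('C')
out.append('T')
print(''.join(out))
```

Execution trace: 'C' (outer except ZeroDivisionError) → 'T' (after the try/except). Output: CT

Answer: CT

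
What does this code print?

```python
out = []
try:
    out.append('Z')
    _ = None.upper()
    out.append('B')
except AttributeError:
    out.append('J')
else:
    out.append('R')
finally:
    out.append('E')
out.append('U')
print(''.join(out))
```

Execution trace: 'Z' (try body) → 'J' (except AttributeError) → 'E' (finally) → 'U' (after the try/except). Output: ZJEU

Answer: ZJEU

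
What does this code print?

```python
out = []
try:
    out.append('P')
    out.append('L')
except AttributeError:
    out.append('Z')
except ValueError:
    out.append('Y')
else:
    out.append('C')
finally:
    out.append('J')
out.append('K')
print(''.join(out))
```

Execution trace: 'P' (try body) → 'L' (try body, no exception) → 'C' (else) → 'J' (finally) → 'K' (after the try/except). Output: PLCJK

Answer: PLCJK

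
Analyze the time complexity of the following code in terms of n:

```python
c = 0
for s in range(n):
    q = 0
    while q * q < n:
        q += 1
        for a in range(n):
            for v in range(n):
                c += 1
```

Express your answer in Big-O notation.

Each loop level contributes: n × √n × n × n. Multiplying the contributions gives O(n^3√n).

Answer: O(n^3√n)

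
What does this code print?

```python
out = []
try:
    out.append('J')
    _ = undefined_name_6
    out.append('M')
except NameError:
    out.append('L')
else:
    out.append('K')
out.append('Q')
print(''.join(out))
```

Execution trace: 'J' (try body) → 'L' (except NameError) → 'Q' (after the try/except). Output: JLQ

Answer: JLQ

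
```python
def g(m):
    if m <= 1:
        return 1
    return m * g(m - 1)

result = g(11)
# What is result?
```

g(11) = 11 * 10 * 9 * 8 * 7 * 6 * 5 * 4 * 3 * 2 * 1 = 39916800

Answer: 39916800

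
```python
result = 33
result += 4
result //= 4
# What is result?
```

Trace:
`result = 33` → result = 33
`result += 4` → result = 37
`result //= 4` → result = 9
So result = 9

Answer: 9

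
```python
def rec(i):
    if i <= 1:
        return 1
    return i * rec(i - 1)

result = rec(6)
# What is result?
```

rec(6) = 6 * 5 * 4 * 3 * 2 * 1 = 720

Answer: 720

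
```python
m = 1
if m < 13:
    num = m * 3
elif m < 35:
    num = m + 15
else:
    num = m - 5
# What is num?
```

Trace:
`m = 1` → m = 1
`if m < 13: ...` → m < 13 is True → num = 3
So num = 3

Answer: 3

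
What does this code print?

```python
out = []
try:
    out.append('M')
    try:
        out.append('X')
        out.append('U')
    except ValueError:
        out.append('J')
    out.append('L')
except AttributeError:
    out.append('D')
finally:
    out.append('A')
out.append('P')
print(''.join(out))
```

Execution trace: 'M' (try body) → 'X' (inner try body) → 'U' (inner try body, no exception) → 'L' (try body, no exception) → 'A' (finally) → 'P' (after the try/except). Output: MXULAP

Answer: MXULAP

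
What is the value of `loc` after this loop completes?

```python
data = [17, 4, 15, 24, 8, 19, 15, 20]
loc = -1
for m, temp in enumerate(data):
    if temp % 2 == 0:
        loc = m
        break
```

First even number index in [17, 4, 15, 24, 8, 19, 15, 20]
`loc` takes the values: -1 → 1

Answer: 1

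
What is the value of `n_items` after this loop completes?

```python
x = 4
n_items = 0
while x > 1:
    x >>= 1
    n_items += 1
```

Count right shifts until 1
`n_items` takes the values: 0 → 1 → 2

Answer: 2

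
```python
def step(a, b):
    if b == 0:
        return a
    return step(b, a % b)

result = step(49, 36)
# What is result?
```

step(49, 36) -> step(36, 13) -> step(13, 10) -> step(10, 3) -> step(3, 1) -> step(1, 0) -> 1

Answer: 1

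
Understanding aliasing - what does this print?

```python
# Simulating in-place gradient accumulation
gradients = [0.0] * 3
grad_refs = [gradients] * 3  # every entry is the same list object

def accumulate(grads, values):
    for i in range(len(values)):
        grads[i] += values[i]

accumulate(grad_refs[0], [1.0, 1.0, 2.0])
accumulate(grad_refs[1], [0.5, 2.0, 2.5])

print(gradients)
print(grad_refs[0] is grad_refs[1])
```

Key concept: gradient accumulation aliasing.
Step by step:
`gradients = [0.0] * 3` → gradients = [0.0, 0.0, 0.0]
`grad_refs = [gradients] * 3` → grad_refs = [[0.0, 0.0, 0.0], [0.0, 0.0, 0.0], [0.0, 0.0, 0.0]]
`accumulate(grad_refs[0], [1.0, 1.0, 2.0])` → gradients = [1.0, 1.0, 2.0]; grad_refs = [[1.0, 1.0, 2.0], [1.0, 1.0, 2.0], [1.0, 1.0, 2.0]]
`accumulate(grad_refs[1], [0.5, 2.0, 2.5])` → gradients = [1.5, 3.0, 4.5]; grad_refs = [[1.5, 3.0, 4.5], [1.5, 3.0, 4.5], [1.5, 3.0, 4.5]]
`print(gradients)` → prints [1.5, 3.0, 4.5]
`print(grad_refs[0] is grad_refs[1])` → prints True

Answer:
[1.5, 3.0, 4.5]
True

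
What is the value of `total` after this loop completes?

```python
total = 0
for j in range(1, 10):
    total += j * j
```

Sum of squares 1² to 9² = 285
`total` takes the values: 0 → 1 → 5 → 14 → 30 → 55 → 91 → 140 → 204 → 285

Answer: 285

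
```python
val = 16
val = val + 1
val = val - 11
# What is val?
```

Trace:
`val = 16` → val = 16
`val = val + 1` → val = 17
`val = val - 11` → val = 6
So val = 6

Answer: 6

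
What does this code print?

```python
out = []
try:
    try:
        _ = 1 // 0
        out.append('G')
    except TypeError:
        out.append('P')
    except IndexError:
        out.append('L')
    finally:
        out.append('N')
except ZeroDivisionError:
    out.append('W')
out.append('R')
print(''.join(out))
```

Execution trace: 'N' (finally) → 'W' (outer except ZeroDivisionError) → 'R' (after the try/except). Output: NWR

Answer: NWR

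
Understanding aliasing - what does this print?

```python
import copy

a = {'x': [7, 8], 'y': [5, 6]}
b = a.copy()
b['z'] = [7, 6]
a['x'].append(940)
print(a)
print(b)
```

Key concept: shallow copy of dict with mutable values.
Step by step:
`a = {'x': [7, 8], 'y': [5, 6]}` → a = {'x': [7, 8], 'y': [5, 6]}
`b = a.copy()` → b = {'x': [7, 8], 'y': [5, 6]}
`b['z'] = [7, 6]` → b = {'x': [7, 8], 'y': [5, 6], 'z': [7, 6]}
`a['x'].append(940)` → a = {'x': [7, 8, 940], 'y': [5, 6]}; b = {'x': [7, 8, 940], 'y': [5, 6], 'z': [7, 6]}
`print(a)` → prints {'x': [7, 8, 940], 'y': [5, 6]}
`print(b)` → prints {'x': [7, 8, 940], 'y': [5, 6], 'z': [7, 6]}

Answer:
{'x': [7, 8, 940], 'y': [5, 6]}
{'x': [7, 8, 940], 'y': [5, 6], 'z': [7, 6]}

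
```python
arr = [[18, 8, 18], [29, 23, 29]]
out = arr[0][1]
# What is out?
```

Trace:
`arr = [[18, 8, 18], [29, 23, 29]]` → arr = [[18, 8, 18], [29, 23, 29]]
`out = arr[0][1]` → out = 8
So out = 8

Answer: 8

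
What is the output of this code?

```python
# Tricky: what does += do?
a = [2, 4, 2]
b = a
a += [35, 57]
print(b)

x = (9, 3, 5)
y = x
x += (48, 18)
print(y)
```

Key concept: += behavior differs for mutable vs immutable.
Step by step:
`a = [2, 4, 2]` → a = [2, 4, 2]
`b = a` → b = [2, 4, 2] (same object as a)
`a += [35, 57]` → a = [2, 4, 2, 35, 57] (same object as b); b = [2, 4, 2, 35, 57] (same object as a)
`print(b)` → prints [2, 4, 2, 35, 57]
`x = (9, 3, 5)` → x = (9, 3, 5)
`y = x` → y = (9, 3, 5)
`x += (48, 18)` → x = (9, 3, 5, 48, 18)
`print(y)` → prints (9, 3, 5)

Answer:
[2, 4, 2, 35, 57]
(9, 3, 5)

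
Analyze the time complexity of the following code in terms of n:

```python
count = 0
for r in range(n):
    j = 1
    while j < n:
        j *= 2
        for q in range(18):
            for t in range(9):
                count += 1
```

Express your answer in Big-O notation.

Each loop level contributes: n × log n × 1 × 1. Multiplying the contributions gives O(n log n).

Answer: O(n log n)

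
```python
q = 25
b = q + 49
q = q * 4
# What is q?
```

Trace:
`q = 25` → q = 25
`b = q + 49` → b = 74
`q = q * 4` → q = 100
So q = 100

Answer: 100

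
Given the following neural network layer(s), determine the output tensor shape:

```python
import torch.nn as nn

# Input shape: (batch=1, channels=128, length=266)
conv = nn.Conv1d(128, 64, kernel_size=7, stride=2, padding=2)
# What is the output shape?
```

Input: (1, 128, 266) -> Output: (1, 64, 132)

Answer: (1, 64, 132)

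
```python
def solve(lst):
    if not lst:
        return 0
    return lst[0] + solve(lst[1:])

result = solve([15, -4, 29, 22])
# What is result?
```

15 + (-4) + 29 + 22 + 0 = 62

Answer: 62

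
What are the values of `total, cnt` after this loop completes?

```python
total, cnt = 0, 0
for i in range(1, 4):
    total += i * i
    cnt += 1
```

Sum of squares and count
`total, cnt` takes the values: (0, 0) → (1, 0) → (1, 1) → (5, 1) → (5, 2) → (14, 2) → (14, 3)

Answer: 14, 3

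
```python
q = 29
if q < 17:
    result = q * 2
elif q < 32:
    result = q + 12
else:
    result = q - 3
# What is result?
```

Trace:
`q = 29` → q = 29
`if q < 17: ...` → q < 17 is False, q < 32 is True → result = 41
So result = 41

Answer: 41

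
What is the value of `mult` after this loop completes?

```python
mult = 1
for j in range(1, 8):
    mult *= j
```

7! = 5040
`mult` takes the values: 1 → 2 → 6 → 24 → 120 → 720 → 5040

Answer: 5040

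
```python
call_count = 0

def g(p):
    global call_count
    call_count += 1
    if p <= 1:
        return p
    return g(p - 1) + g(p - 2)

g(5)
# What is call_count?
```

Calls(p) = 1 + Calls(p-1) + Calls(p-2); Calls(0)=Calls(1)=1. For p=5 this gives 15.

Answer: 15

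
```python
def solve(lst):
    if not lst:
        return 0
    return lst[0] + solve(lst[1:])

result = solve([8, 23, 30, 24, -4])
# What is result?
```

8 + 23 + 30 + 24 + (-4) + 0 = 81

Answer: 81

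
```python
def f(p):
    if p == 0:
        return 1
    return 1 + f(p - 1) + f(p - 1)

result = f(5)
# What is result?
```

f(p) = 1 + 2·f(p-1), f(0)=1. Closed form: (1+1)·2^5 - 1 = 63.

Answer: 63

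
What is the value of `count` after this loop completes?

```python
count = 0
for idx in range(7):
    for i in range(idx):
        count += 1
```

Triangle number: 0+1+2+...+6
`count` takes the values: 0 → 1 → 2 → 3 → 4 → 5 → 6 → 7 → 8 → 9 → 10 → 11 → 12 → 13 → 14 → 15 → 16 → 17 → 18 → 19 → 20 → 21

Answer: 21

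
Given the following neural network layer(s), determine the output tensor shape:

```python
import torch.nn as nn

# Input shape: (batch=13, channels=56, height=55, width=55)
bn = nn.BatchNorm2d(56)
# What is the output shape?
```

Input: (13, 56, 55, 55) -> Output: (13, 56, 55, 55)

Answer: (13, 56, 55, 55)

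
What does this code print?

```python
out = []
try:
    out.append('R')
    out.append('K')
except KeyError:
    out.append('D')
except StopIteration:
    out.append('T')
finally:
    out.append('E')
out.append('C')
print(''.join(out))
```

Execution trace: 'R' (try body) → 'K' (try body, no exception) → 'E' (finally) → 'C' (after the try/except). Output: RKEC

Answer: RKEC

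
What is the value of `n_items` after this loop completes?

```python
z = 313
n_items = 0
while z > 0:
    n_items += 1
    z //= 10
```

Count digits by repeated division by 10
`n_items` takes the values: 0 → 1 → 2 → 3

Answer: 3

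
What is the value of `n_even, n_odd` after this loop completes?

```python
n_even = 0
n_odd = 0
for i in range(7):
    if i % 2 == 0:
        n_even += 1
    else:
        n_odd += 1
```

Count evens and odds in range(7)
`n_even, n_odd` takes the values: (0, 0) → (1, 0) → (1, 1) → (2, 1) → (2, 2) → (3, 2) → (3, 3) → (4, 3)

Answer: 4, 3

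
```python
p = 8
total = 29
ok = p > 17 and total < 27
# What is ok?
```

Trace:
`p = 8` → p = 8
`total = 29` → total = 29
`ok = p > 17 and total < 27` → ok = False
So ok = False

Answer: False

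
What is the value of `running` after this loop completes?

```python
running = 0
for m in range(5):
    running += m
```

Sum of 0 to 4 = 10
`running` takes the values: 0 → 1 → 3 → 6 → 10

Answer: 10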